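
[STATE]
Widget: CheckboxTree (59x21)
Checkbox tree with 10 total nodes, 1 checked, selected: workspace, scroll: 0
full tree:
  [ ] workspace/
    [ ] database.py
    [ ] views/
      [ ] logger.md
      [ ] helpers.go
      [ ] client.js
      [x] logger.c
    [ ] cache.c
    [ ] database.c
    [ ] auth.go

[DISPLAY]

>[-] workspace/                                            
   [ ] database.py                                         
   [-] views/                                              
     [ ] logger.md                                         
     [ ] helpers.go                                        
     [ ] client.js                                         
     [x] logger.c                                          
   [ ] cache.c                                             
   [ ] database.c                                          
   [ ] auth.go                                             
                                                           
                                                           
                                                           
                                                           
                                                           
                                                           
                                                           
                                                           
                                                           
                                                           
                                                           


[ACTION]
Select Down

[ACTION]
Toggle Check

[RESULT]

 [-] workspace/                                            
>  [x] database.py                                         
   [-] views/                                              
     [ ] logger.md                                         
     [ ] helpers.go                                        
     [ ] client.js                                         
     [x] logger.c                                          
   [ ] cache.c                                             
   [ ] database.c                                          
   [ ] auth.go                                             
                                                           
                                                           
                                                           
                                                           
                                                           
                                                           
                                                           
                                                           
                                                           
                                                           
                                                           


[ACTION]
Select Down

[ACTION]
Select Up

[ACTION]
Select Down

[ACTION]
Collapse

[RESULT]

 [-] workspace/                                            
   [x] database.py                                         
>  [-] views/                                              
   [ ] cache.c                                             
   [ ] database.c                                          
   [ ] auth.go                                             
                                                           
                                                           
                                                           
                                                           
                                                           
                                                           
                                                           
                                                           
                                                           
                                                           
                                                           
                                                           
                                                           
                                                           
                                                           


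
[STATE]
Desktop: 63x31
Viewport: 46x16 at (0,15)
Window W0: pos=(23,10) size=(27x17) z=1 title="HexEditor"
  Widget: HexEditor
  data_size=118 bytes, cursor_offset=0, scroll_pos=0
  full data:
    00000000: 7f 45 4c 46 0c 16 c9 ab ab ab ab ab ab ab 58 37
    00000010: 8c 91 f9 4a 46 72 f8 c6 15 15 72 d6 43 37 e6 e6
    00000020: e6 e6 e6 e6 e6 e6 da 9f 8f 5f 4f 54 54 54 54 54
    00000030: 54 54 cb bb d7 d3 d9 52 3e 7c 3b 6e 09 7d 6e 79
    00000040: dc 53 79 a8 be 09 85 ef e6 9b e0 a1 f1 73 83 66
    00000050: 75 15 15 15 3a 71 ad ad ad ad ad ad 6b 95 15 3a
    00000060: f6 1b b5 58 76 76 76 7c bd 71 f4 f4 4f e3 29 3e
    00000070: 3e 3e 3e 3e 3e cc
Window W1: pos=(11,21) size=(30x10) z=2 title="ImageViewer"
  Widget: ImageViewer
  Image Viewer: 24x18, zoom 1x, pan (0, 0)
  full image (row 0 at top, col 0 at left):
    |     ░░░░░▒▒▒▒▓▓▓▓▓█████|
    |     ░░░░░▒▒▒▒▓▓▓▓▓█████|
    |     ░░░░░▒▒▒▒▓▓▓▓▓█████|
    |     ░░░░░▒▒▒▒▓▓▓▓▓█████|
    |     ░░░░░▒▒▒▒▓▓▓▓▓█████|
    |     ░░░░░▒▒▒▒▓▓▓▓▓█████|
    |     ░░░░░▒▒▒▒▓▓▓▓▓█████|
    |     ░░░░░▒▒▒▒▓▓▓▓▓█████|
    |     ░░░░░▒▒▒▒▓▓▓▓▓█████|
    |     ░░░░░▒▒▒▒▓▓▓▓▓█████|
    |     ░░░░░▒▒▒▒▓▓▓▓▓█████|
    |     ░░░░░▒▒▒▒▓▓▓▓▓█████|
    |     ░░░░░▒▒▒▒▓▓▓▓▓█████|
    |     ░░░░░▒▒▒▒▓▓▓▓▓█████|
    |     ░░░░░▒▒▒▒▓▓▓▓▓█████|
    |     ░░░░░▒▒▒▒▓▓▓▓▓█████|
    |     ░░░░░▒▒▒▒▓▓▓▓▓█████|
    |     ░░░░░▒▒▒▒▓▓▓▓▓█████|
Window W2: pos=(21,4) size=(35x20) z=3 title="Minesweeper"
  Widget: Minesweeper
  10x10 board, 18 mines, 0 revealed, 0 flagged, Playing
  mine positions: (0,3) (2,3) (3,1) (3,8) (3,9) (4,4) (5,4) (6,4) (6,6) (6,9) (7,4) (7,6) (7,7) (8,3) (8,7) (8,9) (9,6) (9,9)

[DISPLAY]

                     ┃■■■■■■■■■■              
                     ┃■■■■■■■■■■              
                     ┃                        
                     ┃                        
                     ┃                        
                     ┃                        
           ┏━━━━━━━━━┃                        
           ┃ ImageVie┃                        
           ┠─────────┗━━━━━━━━━━━━━━━━━━━━━━━━
           ┃     ░░░░░▒▒▒▒▓▓▓▓▓█████    ┃     
           ┃     ░░░░░▒▒▒▒▓▓▓▓▓█████    ┃     
           ┃     ░░░░░▒▒▒▒▓▓▓▓▓█████    ┃━━━━━
           ┃     ░░░░░▒▒▒▒▓▓▓▓▓█████    ┃     
           ┃     ░░░░░▒▒▒▒▓▓▓▓▓█████    ┃     
           ┃     ░░░░░▒▒▒▒▓▓▓▓▓█████    ┃     
           ┗━━━━━━━━━━━━━━━━━━━━━━━━━━━━┛     


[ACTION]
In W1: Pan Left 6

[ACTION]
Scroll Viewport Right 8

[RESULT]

             ┃■■■■■■■■■■                      
             ┃■■■■■■■■■■                      
             ┃                                
             ┃                                
             ┃                                
             ┃                                
   ┏━━━━━━━━━┃                                
   ┃ ImageVie┃                                
   ┠─────────┗━━━━━━━━━━━━━━━━━━━━━━━━━━━━━━━━
   ┃     ░░░░░▒▒▒▒▓▓▓▓▓█████    ┃        ┃    
   ┃     ░░░░░▒▒▒▒▓▓▓▓▓█████    ┃        ┃    
   ┃     ░░░░░▒▒▒▒▓▓▓▓▓█████    ┃━━━━━━━━┛    
   ┃     ░░░░░▒▒▒▒▓▓▓▓▓█████    ┃             
   ┃     ░░░░░▒▒▒▒▓▓▓▓▓█████    ┃             
   ┃     ░░░░░▒▒▒▒▓▓▓▓▓█████    ┃             
   ┗━━━━━━━━━━━━━━━━━━━━━━━━━━━━┛             


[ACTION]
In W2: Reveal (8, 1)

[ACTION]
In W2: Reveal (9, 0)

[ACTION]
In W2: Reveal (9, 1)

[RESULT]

             ┃  1■■■■■■■                      
             ┃  1■■■■■■■                      
             ┃                                
             ┃                                
             ┃                                
             ┃                                
   ┏━━━━━━━━━┃                                
   ┃ ImageVie┃                                
   ┠─────────┗━━━━━━━━━━━━━━━━━━━━━━━━━━━━━━━━
   ┃     ░░░░░▒▒▒▒▓▓▓▓▓█████    ┃        ┃    
   ┃     ░░░░░▒▒▒▒▓▓▓▓▓█████    ┃        ┃    
   ┃     ░░░░░▒▒▒▒▓▓▓▓▓█████    ┃━━━━━━━━┛    
   ┃     ░░░░░▒▒▒▒▓▓▓▓▓█████    ┃             
   ┃     ░░░░░▒▒▒▒▓▓▓▓▓█████    ┃             
   ┃     ░░░░░▒▒▒▒▓▓▓▓▓█████    ┃             
   ┗━━━━━━━━━━━━━━━━━━━━━━━━━━━━┛             


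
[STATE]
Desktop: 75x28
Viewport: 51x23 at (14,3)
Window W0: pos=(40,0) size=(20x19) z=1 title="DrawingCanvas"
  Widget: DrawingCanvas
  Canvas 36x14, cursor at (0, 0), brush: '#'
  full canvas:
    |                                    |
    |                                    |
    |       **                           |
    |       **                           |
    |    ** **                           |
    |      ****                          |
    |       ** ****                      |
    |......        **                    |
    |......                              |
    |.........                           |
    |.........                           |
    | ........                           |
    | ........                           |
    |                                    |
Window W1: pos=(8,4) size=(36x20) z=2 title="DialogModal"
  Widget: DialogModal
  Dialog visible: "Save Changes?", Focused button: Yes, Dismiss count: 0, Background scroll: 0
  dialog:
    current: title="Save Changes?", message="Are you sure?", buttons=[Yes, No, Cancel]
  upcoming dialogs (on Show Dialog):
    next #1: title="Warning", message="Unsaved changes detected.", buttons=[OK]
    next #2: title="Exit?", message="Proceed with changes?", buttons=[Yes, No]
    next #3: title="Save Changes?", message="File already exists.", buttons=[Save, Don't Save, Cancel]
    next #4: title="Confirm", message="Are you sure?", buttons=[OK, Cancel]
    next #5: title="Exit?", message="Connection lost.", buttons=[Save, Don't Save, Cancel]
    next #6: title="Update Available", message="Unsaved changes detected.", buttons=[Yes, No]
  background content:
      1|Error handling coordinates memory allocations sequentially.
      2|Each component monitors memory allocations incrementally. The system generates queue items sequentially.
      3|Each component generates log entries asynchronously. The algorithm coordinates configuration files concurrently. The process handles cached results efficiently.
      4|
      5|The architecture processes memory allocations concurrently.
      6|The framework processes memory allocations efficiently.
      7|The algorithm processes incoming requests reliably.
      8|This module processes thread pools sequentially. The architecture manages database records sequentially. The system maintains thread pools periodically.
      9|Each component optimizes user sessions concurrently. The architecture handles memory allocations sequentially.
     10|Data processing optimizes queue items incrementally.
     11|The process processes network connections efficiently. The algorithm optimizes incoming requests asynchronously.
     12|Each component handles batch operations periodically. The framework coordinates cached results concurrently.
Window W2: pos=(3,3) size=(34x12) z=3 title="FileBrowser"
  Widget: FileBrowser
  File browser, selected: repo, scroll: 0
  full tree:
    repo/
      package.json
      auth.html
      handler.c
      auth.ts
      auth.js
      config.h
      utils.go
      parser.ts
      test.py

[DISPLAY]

━━━━━━━━━━━━━━━━━━━━━━┓   ┃+                 ┃     
er                    ┃━━━━━━┓               ┃     
──────────────────────┨      ┃    **         ┃     
/                     ┃──────┨    **         ┃     
e.json                ┃emory ┃ ** **         ┃     
tml                   ┃ry all┃   ****        ┃     
r.c                   ┃ entri┃    ** ****    ┃     
s                     ┃      ┃...        **  ┃     
s                     ┃emory ┃...            ┃     
.h                    ┃ry all┃......         ┃     
go                    ┃ming r┃......         ┃     
━━━━━━━━━━━━━━━━━━━━━━┛ pools┃......         ┃     
│ [Yes]  No   Cancel  │r sess┃......         ┃     
└─────────────────────┘eue it┃               ┃     
rocess processes network conn┃               ┃     
component handles batch opera┃━━━━━━━━━━━━━━━┛     
                             ┃                     
                             ┃                     
                             ┃                     
                             ┃                     
━━━━━━━━━━━━━━━━━━━━━━━━━━━━━┛                     
                                                   
                                                   


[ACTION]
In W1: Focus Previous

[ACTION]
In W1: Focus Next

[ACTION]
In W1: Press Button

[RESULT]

━━━━━━━━━━━━━━━━━━━━━━┓   ┃+                 ┃     
er                    ┃━━━━━━┓               ┃     
──────────────────────┨      ┃    **         ┃     
/                     ┃──────┨    **         ┃     
e.json                ┃emory ┃ ** **         ┃     
tml                   ┃ry all┃   ****        ┃     
r.c                   ┃ entri┃    ** ****    ┃     
s                     ┃      ┃...        **  ┃     
s                     ┃emory ┃...            ┃     
.h                    ┃ry all┃......         ┃     
go                    ┃ming r┃......         ┃     
━━━━━━━━━━━━━━━━━━━━━━┛ pools┃......         ┃     
component optimizes user sess┃......         ┃     
processing optimizes queue it┃               ┃     
rocess processes network conn┃               ┃     
component handles batch opera┃━━━━━━━━━━━━━━━┛     
                             ┃                     
                             ┃                     
                             ┃                     
                             ┃                     
━━━━━━━━━━━━━━━━━━━━━━━━━━━━━┛                     
                                                   
                                                   


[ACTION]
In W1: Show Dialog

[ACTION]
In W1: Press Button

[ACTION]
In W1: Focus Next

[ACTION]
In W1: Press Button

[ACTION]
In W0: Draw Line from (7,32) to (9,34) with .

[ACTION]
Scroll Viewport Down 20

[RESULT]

──────────────────────┨      ┃    **         ┃     
/                     ┃──────┨    **         ┃     
e.json                ┃emory ┃ ** **         ┃     
tml                   ┃ry all┃   ****        ┃     
r.c                   ┃ entri┃    ** ****    ┃     
s                     ┃      ┃...        **  ┃     
s                     ┃emory ┃...            ┃     
.h                    ┃ry all┃......         ┃     
go                    ┃ming r┃......         ┃     
━━━━━━━━━━━━━━━━━━━━━━┛ pools┃......         ┃     
component optimizes user sess┃......         ┃     
processing optimizes queue it┃               ┃     
rocess processes network conn┃               ┃     
component handles batch opera┃━━━━━━━━━━━━━━━┛     
                             ┃                     
                             ┃                     
                             ┃                     
                             ┃                     
━━━━━━━━━━━━━━━━━━━━━━━━━━━━━┛                     
                                                   
                                                   
                                                   
                                                   


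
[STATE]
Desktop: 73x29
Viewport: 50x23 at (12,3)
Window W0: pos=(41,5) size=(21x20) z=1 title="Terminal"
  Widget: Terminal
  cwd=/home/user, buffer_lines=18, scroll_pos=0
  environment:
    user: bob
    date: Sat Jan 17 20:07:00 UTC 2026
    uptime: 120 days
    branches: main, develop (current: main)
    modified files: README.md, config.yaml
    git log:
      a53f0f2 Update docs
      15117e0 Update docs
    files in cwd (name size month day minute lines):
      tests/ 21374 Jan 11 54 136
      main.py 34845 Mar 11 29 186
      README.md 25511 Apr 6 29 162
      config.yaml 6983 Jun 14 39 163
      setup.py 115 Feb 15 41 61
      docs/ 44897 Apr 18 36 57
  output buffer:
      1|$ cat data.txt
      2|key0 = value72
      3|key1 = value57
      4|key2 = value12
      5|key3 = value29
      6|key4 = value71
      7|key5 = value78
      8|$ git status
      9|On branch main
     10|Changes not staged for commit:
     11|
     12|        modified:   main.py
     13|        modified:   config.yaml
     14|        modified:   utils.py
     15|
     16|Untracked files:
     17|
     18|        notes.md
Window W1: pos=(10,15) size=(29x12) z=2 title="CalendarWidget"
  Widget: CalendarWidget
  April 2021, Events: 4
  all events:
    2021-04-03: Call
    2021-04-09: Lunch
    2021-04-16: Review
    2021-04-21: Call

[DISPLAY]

                                                  
                                                  
                             ┏━━━━━━━━━━━━━━━━━━━┓
                             ┃ Terminal          ┃
                             ┠───────────────────┨
                             ┃$ cat data.txt     ┃
                             ┃key0 = value72     ┃
                             ┃key1 = value57     ┃
                             ┃key2 = value12     ┃
                             ┃key3 = value29     ┃
                             ┃key4 = value71     ┃
                             ┃key5 = value78     ┃
━━━━━━━━━━━━━━━━━━━━━━━━━━┓  ┃$ git status       ┃
CalendarWidget            ┃  ┃On branch main     ┃
──────────────────────────┨  ┃Changes not staged ┃
        April 2021        ┃  ┃                   ┃
o Tu We Th Fr Sa Su       ┃  ┃        modified:  ┃
         1  2  3*  4      ┃  ┃        modified:  ┃
5  6  7  8  9* 10 11      ┃  ┃        modified:  ┃
2 13 14 15 16* 17 18      ┃  ┃                   ┃
9 20 21* 22 23 24 25      ┃  ┃Untracked files:   ┃
6 27 28 29 30             ┃  ┗━━━━━━━━━━━━━━━━━━━┛
                          ┃                       


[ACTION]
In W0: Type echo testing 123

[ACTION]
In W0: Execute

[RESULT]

                                                  
                                                  
                             ┏━━━━━━━━━━━━━━━━━━━┓
                             ┃ Terminal          ┃
                             ┠───────────────────┨
                             ┃key4 = value71     ┃
                             ┃key5 = value78     ┃
                             ┃$ git status       ┃
                             ┃On branch main     ┃
                             ┃Changes not staged ┃
                             ┃                   ┃
                             ┃        modified:  ┃
━━━━━━━━━━━━━━━━━━━━━━━━━━┓  ┃        modified:  ┃
CalendarWidget            ┃  ┃        modified:  ┃
──────────────────────────┨  ┃                   ┃
        April 2021        ┃  ┃Untracked files:   ┃
o Tu We Th Fr Sa Su       ┃  ┃                   ┃
         1  2  3*  4      ┃  ┃        notes.md   ┃
5  6  7  8  9* 10 11      ┃  ┃$ echo testing 123 ┃
2 13 14 15 16* 17 18      ┃  ┃testing 123        ┃
9 20 21* 22 23 24 25      ┃  ┃$ █                ┃
6 27 28 29 30             ┃  ┗━━━━━━━━━━━━━━━━━━━┛
                          ┃                       


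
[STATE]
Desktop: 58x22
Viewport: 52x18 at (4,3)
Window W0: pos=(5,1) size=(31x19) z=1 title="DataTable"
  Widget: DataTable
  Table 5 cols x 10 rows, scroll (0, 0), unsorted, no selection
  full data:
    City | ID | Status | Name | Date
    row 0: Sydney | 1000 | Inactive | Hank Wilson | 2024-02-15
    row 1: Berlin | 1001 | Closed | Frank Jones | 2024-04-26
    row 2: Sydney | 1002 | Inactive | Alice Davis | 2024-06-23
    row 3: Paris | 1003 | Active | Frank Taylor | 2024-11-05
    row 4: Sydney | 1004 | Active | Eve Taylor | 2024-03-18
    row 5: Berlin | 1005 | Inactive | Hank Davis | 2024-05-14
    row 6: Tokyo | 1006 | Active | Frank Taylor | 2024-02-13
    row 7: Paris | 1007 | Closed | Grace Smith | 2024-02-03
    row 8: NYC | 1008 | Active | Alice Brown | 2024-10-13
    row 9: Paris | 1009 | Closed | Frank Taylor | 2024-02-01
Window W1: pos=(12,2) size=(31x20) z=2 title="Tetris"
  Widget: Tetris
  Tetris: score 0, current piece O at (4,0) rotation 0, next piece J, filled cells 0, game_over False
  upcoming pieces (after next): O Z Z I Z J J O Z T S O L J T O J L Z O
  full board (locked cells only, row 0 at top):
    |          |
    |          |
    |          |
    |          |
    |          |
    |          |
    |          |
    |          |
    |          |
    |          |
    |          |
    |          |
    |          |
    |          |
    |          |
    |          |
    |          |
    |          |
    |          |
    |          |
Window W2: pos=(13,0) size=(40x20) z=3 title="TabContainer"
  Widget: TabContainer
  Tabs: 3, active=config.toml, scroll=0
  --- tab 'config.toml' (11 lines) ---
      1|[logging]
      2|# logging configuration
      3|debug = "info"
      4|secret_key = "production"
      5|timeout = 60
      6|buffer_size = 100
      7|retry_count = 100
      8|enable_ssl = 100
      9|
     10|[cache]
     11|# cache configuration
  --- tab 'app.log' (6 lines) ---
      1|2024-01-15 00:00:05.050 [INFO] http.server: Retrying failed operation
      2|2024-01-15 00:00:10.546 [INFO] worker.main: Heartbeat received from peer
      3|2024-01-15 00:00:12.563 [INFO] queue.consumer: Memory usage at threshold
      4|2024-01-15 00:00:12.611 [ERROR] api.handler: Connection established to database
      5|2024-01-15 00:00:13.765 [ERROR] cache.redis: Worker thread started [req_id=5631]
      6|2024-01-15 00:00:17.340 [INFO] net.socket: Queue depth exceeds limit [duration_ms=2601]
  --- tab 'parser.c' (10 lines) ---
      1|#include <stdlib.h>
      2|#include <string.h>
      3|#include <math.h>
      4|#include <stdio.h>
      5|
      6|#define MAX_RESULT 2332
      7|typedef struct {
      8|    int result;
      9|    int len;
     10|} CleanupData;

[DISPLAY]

 ┠──────┃┃[config.toml]│ app.log │ parser.c     ┃   
 ┃City  ┠┃──────────────────────────────────────┃   
 ┃──────┃┃[logging]                             ┃   
 ┃Sydney┃┃# logging configuration               ┃   
 ┃Berlin┃┃debug = "info"                        ┃   
 ┃Sydney┃┃secret_key = "production"             ┃   
 ┃Paris ┃┃timeout = 60                          ┃   
 ┃Sydney┃┃buffer_size = 100                     ┃   
 ┃Berlin┃┃retry_count = 100                     ┃   
 ┃Tokyo ┃┃enable_ssl = 100                      ┃   
 ┃Paris ┃┃                                      ┃   
 ┃NYC   ┃┃[cache]                               ┃   
 ┃Paris ┃┃# cache configuration                 ┃   
 ┃      ┃┃                                      ┃   
 ┃      ┃┃                                      ┃   
 ┃      ┃┃                                      ┃   
 ┗━━━━━━┃┗━━━━━━━━━━━━━━━━━━━━━━━━━━━━━━━━━━━━━━┛   
        ┃          │                  ┃             


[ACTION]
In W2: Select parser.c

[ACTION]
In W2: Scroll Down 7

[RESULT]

 ┠──────┃┃ config.toml │ app.log │[parser.c]    ┃   
 ┃City  ┠┃──────────────────────────────────────┃   
 ┃──────┃┃    int result;                       ┃   
 ┃Sydney┃┃    int len;                          ┃   
 ┃Berlin┃┃} CleanupData;                        ┃   
 ┃Sydney┃┃                                      ┃   
 ┃Paris ┃┃                                      ┃   
 ┃Sydney┃┃                                      ┃   
 ┃Berlin┃┃                                      ┃   
 ┃Tokyo ┃┃                                      ┃   
 ┃Paris ┃┃                                      ┃   
 ┃NYC   ┃┃                                      ┃   
 ┃Paris ┃┃                                      ┃   
 ┃      ┃┃                                      ┃   
 ┃      ┃┃                                      ┃   
 ┃      ┃┃                                      ┃   
 ┗━━━━━━┃┗━━━━━━━━━━━━━━━━━━━━━━━━━━━━━━━━━━━━━━┛   
        ┃          │                  ┃             


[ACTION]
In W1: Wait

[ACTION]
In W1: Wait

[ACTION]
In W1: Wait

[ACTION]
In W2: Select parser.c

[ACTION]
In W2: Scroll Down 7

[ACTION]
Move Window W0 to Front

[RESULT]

 ┠─────────────────────────────┨ │[parser.c]    ┃   
 ┃City  │ID  │Status  │Name    ┃────────────────┃   
 ┃──────┼────┼────────┼────────┃                ┃   
 ┃Sydney│1000│Inactive│Hank Wil┃                ┃   
 ┃Berlin│1001│Closed  │Frank Jo┃                ┃   
 ┃Sydney│1002│Inactive│Alice Da┃                ┃   
 ┃Paris │1003│Active  │Frank Ta┃                ┃   
 ┃Sydney│1004│Active  │Eve Tayl┃                ┃   
 ┃Berlin│1005│Inactive│Hank Dav┃                ┃   
 ┃Tokyo │1006│Active  │Frank Ta┃                ┃   
 ┃Paris │1007│Closed  │Grace Sm┃                ┃   
 ┃NYC   │1008│Active  │Alice Br┃                ┃   
 ┃Paris │1009│Closed  │Frank Ta┃                ┃   
 ┃                             ┃                ┃   
 ┃                             ┃                ┃   
 ┃                             ┃                ┃   
 ┗━━━━━━━━━━━━━━━━━━━━━━━━━━━━━┛━━━━━━━━━━━━━━━━┛   
        ┃          │                  ┃             


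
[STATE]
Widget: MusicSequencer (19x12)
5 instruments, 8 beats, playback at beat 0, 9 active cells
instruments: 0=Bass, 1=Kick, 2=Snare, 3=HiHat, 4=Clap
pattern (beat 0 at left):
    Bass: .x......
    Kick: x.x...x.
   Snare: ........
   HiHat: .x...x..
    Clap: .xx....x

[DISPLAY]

      ▼1234567     
  Bass·█······     
  Kick█·█···█·     
 Snare········     
 HiHat·█···█··     
  Clap·██····█     
                   
                   
                   
                   
                   
                   


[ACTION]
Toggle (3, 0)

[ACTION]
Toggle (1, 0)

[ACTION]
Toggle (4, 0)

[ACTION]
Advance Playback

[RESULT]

      0▼234567     
  Bass·█······     
  Kick··█···█·     
 Snare········     
 HiHat██···█··     
  Clap███····█     
                   
                   
                   
                   
                   
                   


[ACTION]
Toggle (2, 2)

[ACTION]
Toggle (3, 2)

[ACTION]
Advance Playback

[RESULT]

      01▼34567     
  Bass·█······     
  Kick··█···█·     
 Snare··█·····     
 HiHat███··█··     
  Clap███····█     
                   
                   
                   
                   
                   
                   


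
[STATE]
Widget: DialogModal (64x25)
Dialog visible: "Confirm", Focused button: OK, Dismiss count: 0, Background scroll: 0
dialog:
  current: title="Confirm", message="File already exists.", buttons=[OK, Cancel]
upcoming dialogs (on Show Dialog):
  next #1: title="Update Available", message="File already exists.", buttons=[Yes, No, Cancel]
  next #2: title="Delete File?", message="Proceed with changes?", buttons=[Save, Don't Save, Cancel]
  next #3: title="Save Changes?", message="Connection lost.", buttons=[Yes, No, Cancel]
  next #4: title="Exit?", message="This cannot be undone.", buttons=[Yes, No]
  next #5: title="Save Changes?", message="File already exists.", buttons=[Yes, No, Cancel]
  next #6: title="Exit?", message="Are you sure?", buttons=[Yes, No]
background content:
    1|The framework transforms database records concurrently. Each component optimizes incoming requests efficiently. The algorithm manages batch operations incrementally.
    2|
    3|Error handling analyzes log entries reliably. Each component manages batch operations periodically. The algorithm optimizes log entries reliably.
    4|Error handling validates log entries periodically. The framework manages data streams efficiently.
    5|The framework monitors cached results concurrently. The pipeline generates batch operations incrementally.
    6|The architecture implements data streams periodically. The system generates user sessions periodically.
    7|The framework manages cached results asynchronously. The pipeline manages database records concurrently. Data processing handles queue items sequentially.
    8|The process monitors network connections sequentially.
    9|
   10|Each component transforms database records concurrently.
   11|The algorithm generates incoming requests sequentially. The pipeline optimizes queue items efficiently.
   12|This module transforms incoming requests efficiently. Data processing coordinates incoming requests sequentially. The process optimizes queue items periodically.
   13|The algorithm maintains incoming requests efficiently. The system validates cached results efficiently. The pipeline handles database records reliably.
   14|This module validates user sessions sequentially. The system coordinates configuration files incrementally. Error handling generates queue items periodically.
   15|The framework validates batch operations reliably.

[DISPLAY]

The framework transforms database records concurrently. Each com
                                                                
Error handling analyzes log entries reliably. Each component man
Error handling validates log entries periodically. The framework
The framework monitors cached results concurrently. The pipeline
The architecture implements data streams periodically. The syste
The framework manages cached results asynchronously. The pipelin
The process monitors network connections sequentially.          
                                                                
Each component transforms database records concurrently.        
The algorithm genera┌──────────────────────┐quentially. The pipe
This module transfor│       Confirm        │iciently. Data proce
The algorithm mainta│ File already exists. │ficiently. The syste
This module validate│    [OK]  Cancel      │ally. The system coo
The framework valida└──────────────────────┘iably.              
                                                                
                                                                
                                                                
                                                                
                                                                
                                                                
                                                                
                                                                
                                                                
                                                                


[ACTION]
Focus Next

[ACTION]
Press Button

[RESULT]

The framework transforms database records concurrently. Each com
                                                                
Error handling analyzes log entries reliably. Each component man
Error handling validates log entries periodically. The framework
The framework monitors cached results concurrently. The pipeline
The architecture implements data streams periodically. The syste
The framework manages cached results asynchronously. The pipelin
The process monitors network connections sequentially.          
                                                                
Each component transforms database records concurrently.        
The algorithm generates incoming requests sequentially. The pipe
This module transforms incoming requests efficiently. Data proce
The algorithm maintains incoming requests efficiently. The syste
This module validates user sessions sequentially. The system coo
The framework validates batch operations reliably.              
                                                                
                                                                
                                                                
                                                                
                                                                
                                                                
                                                                
                                                                
                                                                
                                                                


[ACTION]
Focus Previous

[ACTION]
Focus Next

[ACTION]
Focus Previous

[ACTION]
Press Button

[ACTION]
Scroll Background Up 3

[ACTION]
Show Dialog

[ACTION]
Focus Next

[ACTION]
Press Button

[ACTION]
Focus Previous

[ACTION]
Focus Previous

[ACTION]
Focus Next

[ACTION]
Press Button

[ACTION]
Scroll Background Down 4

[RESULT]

The framework monitors cached results concurrently. The pipeline
The architecture implements data streams periodically. The syste
The framework manages cached results asynchronously. The pipelin
The process monitors network connections sequentially.          
                                                                
Each component transforms database records concurrently.        
The algorithm generates incoming requests sequentially. The pipe
This module transforms incoming requests efficiently. Data proce
The algorithm maintains incoming requests efficiently. The syste
This module validates user sessions sequentially. The system coo
The framework validates batch operations reliably.              
                                                                
                                                                
                                                                
                                                                
                                                                
                                                                
                                                                
                                                                
                                                                
                                                                
                                                                
                                                                
                                                                
                                                                


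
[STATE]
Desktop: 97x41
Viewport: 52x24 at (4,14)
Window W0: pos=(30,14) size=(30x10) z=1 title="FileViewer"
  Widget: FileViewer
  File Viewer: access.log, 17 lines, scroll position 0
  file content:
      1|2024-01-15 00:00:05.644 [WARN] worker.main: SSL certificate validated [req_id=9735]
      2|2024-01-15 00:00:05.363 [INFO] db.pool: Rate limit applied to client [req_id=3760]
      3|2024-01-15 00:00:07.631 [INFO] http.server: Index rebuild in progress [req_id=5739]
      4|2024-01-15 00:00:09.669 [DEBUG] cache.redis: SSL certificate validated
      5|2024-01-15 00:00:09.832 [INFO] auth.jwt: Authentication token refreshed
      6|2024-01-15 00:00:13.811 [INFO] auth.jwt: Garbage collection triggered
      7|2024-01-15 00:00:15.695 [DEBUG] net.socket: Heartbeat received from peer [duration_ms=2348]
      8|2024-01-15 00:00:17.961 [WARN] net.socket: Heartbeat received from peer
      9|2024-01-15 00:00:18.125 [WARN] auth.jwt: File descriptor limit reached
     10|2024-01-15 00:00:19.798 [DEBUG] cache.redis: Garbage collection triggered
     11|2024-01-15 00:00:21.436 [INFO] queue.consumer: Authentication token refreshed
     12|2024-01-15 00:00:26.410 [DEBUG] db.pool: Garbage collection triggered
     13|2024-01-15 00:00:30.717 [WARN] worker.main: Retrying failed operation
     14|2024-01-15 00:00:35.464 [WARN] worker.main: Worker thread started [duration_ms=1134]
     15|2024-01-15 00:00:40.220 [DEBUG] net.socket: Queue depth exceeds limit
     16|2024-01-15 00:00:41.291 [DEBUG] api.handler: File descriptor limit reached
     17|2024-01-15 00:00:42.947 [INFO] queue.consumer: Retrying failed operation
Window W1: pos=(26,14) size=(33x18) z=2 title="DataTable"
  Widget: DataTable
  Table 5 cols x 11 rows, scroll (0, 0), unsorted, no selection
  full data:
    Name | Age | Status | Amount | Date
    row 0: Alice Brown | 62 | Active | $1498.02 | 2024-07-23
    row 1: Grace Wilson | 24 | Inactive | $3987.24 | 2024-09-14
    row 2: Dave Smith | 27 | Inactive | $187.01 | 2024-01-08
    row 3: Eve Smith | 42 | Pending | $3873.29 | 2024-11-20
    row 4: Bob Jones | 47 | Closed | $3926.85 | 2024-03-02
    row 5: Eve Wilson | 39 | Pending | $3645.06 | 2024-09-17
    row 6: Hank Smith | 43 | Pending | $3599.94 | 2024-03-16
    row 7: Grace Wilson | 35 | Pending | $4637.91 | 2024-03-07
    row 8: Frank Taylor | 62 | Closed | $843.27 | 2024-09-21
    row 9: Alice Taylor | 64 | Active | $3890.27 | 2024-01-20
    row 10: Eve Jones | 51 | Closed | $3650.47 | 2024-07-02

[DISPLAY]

                      ┏━━━━━━━━━━━━━━━━━━━━━━━━━━━━━
                      ┃ DataTable                   
                      ┠─────────────────────────────
                      ┃Name        │Age│Status  │Amo
                      ┃────────────┼───┼────────┼───
                      ┃Alice Brown │62 │Active  │$14
                      ┃Grace Wilson│24 │Inactive│$39
                      ┃Dave Smith  │27 │Inactive│$18
                      ┃Eve Smith   │42 │Pending │$38
                      ┃Bob Jones   │47 │Closed  │$39
                      ┃Eve Wilson  │39 │Pending │$36
                      ┃Hank Smith  │43 │Pending │$35
                      ┃Grace Wilson│35 │Pending │$46
                      ┃Frank Taylor│62 │Closed  │$84
                      ┃Alice Taylor│64 │Active  │$38
                      ┃Eve Jones   │51 │Closed  │$36
                      ┃                             
                      ┗━━━━━━━━━━━━━━━━━━━━━━━━━━━━━
                                                    
                                                    
                                                    
                                                    
                                                    
                                                    


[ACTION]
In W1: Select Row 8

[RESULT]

                      ┏━━━━━━━━━━━━━━━━━━━━━━━━━━━━━
                      ┃ DataTable                   
                      ┠─────────────────────────────
                      ┃Name        │Age│Status  │Amo
                      ┃────────────┼───┼────────┼───
                      ┃Alice Brown │62 │Active  │$14
                      ┃Grace Wilson│24 │Inactive│$39
                      ┃Dave Smith  │27 │Inactive│$18
                      ┃Eve Smith   │42 │Pending │$38
                      ┃Bob Jones   │47 │Closed  │$39
                      ┃Eve Wilson  │39 │Pending │$36
                      ┃Hank Smith  │43 │Pending │$35
                      ┃Grace Wilson│35 │Pending │$46
                      ┃>rank Taylor│62 │Closed  │$84
                      ┃Alice Taylor│64 │Active  │$38
                      ┃Eve Jones   │51 │Closed  │$36
                      ┃                             
                      ┗━━━━━━━━━━━━━━━━━━━━━━━━━━━━━
                                                    
                                                    
                                                    
                                                    
                                                    
                                                    


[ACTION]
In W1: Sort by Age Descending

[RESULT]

                      ┏━━━━━━━━━━━━━━━━━━━━━━━━━━━━━
                      ┃ DataTable                   
                      ┠─────────────────────────────
                      ┃Name        │Ag▼│Status  │Amo
                      ┃────────────┼───┼────────┼───
                      ┃Alice Taylor│64 │Active  │$38
                      ┃Alice Brown │62 │Active  │$14
                      ┃Frank Taylor│62 │Closed  │$84
                      ┃Eve Jones   │51 │Closed  │$36
                      ┃Bob Jones   │47 │Closed  │$39
                      ┃Hank Smith  │43 │Pending │$35
                      ┃Eve Smith   │42 │Pending │$38
                      ┃Eve Wilson  │39 │Pending │$36
                      ┃>race Wilson│35 │Pending │$46
                      ┃Dave Smith  │27 │Inactive│$18
                      ┃Grace Wilson│24 │Inactive│$39
                      ┃                             
                      ┗━━━━━━━━━━━━━━━━━━━━━━━━━━━━━
                                                    
                                                    
                                                    
                                                    
                                                    
                                                    
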